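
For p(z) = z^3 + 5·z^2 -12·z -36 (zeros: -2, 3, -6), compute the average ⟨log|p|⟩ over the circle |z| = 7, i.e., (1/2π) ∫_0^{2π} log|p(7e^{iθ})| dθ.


Zeros: -6, -2, 3; r = 7.
Inside |z| < r: -6, -2, 3. Outside (|z| ≥ r): ∅.
p(0) = -36, so log|p(0)| = log(36) = 3.5835.
Apply Jensen: I(r) = log|p(0)| + Σ_k log(r/|z_k|), summed over zeros inside |z| < r.
  log(r/|z_k|) for z_k = -2: log(7/2) = 1.2528
  log(r/|z_k|) for z_k = 3: log(7/3) = 0.8473
  log(r/|z_k|) for z_k = -6: log(7/6) = 0.1542
Sum over inside zeros: 2.2542.
I(r) = log|p(0)| + (inside sum) = 3.5835 + 2.2542 = 5.8377.
Closed form (all zeros inside, monic): I(r) = n·log(r) = 3·log(7) = 5.8377. ✓

I(r) ≈ 5.8377.


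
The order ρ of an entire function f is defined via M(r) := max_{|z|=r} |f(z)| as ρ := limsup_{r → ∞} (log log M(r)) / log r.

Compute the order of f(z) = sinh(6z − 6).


sinh(w) is a linear combination of e^{iw} and e^{−iw} (or e^w, e^{−w} in the hyperbolic case), so |sinh(w)| ≤ e^{|w|}. With w = 6z − 6, |w| ≤ 6|z| + 6 = 6r + 6 on |z| = r, giving M(r) ≤ e^{6r + 6}, so ρ ≤ 1. On a suitable ray (z = it for sin/cos; z = t for sinh/cosh, t real → ∞), |sinh(6z − 6)| grows like e^{6|t|}/2, so ρ ≥ 1. Hence ρ = 1.
Therefore ρ = 1.

Order ρ = 1.


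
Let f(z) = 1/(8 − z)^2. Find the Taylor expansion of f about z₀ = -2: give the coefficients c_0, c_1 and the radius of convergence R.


Let w = z − z₀, so z = z₀ + w.
Then 8 − z = 8 − (z₀ + w) = (8 − z₀) − w = 10 − w.
f(z) = 1/(10 − w)^2 = (1/(10)^2) · (1 − w/(10))^{−2}.
By the binomial series (1−u)^{−2} = Σ_{n≥0} C(n+1, 1) u^n for |u|<1, with u = w/(10):
  c_n = C(n+1, 1) / (10)^(n+2).
  c_0 = 1/(10)^2 = 1/100.
  c_1 = 2/(10)^3 = 1/500.
The series is valid for |w/d| < 1, i.e. |z − z₀| < |d|.
Radius of convergence: R = |8 − z₀| = |10| = 10 (distance from z₀ to the singularity z = 8).

c_0 = 1/100, c_1 = 1/500; R = 10.


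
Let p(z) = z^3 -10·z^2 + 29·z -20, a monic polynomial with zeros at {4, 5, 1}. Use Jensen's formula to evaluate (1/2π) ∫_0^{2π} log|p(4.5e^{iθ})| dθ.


Zeros: 1, 4, 5; r = 4.5.
Inside |z| < r: 1, 4. Outside (|z| ≥ r): 5.
p(0) = -20, so log|p(0)| = log(20) = 2.9957.
Apply Jensen: I(r) = log|p(0)| + Σ_k log(r/|z_k|), summed over zeros inside |z| < r.
  log(r/|z_k|) for z_k = 4: log(4.5/4) = 0.1178
  log(r/|z_k|) for z_k = 1: log(4.5/1) = 1.5041
  Outside zeros (5) contribute nothing to the Jensen sum.
Sum over inside zeros: 1.6219.
I(r) = log|p(0)| + (inside sum) = 2.9957 + 1.6219 = 4.6176.
Note: since some zeros are outside |z| ≤ r, the simplified n·log(r) form does NOT apply — only the inside zeros contribute.

I(r) ≈ 4.6176.


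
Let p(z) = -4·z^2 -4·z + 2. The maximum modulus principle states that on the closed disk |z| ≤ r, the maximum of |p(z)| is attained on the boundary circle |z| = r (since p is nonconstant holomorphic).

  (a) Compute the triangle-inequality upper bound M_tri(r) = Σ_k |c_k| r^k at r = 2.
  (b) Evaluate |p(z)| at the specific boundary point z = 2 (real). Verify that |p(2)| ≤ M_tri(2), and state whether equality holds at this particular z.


Coefficients: c_0 = 2, c_1 = -4, c_2 = -4. Radius r = 2.
Part (a). Triangle bound: M_tri(r) = Σ_k |c_k| r^k
  = |2|·2^0 + |-4|·2^1 + |-4|·2^2
  = 2 + 8 + 16 = 26.
This bounds M(r) := max_{|z|=r} |p(z)| from above; equality holds iff all terms c_k z^k can be made to align in phase at a single z on |z|=r.
Part (b). At z = 2 (real, on the circle |z| = r):
  p(2) = (2)·2^0 + (-4)·2^1 + (-4)·2^2 = -22.
  |p(2)| = 22.
Check: |p(2)| = 22 ≤ 26 = M_tri(2). ✓ Equality does not hold at z = 2 (the coefficients have mixed signs, so the terms do not all align in phase there).

M_tri(2) = 26; |p(2)| = 22; equality at z=2: no.


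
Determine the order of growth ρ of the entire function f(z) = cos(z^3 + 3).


Write cos(w) = (e^{iw} ± e^{−iw})/(2 or 2i), so |cos(w)| ≤ e^{|w|}. With w = z^3 + 3, |w| ≤ 1r^3 + 3 on |z|=r, giving M(r) ≤ e^{1r^3 + 3} and ρ ≤ 3. For the lower bound, choose z on |z|=r with 1z^3 purely imaginary of modulus 1r^3; then |cos(z^3 + 3)| grows like e^{1r^3}/2, so ρ ≥ 3. Hence ρ = 3.
Therefore ρ = 3.

Order ρ = 3.


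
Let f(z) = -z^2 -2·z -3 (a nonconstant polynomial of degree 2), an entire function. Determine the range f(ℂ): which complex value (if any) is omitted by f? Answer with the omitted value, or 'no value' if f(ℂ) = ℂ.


Little Picard bounds the complement of f(ℂ) to at most one point.
For every w ∈ ℂ, the equation p(z) − w = 0 is a nonconstant polynomial in z and hence has at least one root by the fundamental theorem of algebra. So p is surjective onto ℂ, omitting no value.

Omitted value: no value.


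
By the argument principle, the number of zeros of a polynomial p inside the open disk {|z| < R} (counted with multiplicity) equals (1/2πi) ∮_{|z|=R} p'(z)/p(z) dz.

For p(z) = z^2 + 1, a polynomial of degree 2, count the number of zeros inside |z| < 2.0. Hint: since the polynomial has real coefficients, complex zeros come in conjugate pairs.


The zeros of p are: (0 + 1i), (0 - 1i).
Their magnitudes are: 1, 1.
Zeros with |z| < R = 2.0: (0 + 1i), (0 - 1i).
Count = 2.
By the argument principle, (1/2πi) ∮_{|z|=R} p'(z)/p(z) dz equals exactly this count.

Number of zeros inside |z| < 2.0: 2.


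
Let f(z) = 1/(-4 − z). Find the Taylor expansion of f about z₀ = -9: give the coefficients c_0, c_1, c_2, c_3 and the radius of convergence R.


Let w = z − z₀, so z = z₀ + w.
Then -4 − z = -4 − (z₀ + w) = (-4 − z₀) − w = 5 − w.
f(z) = 1/(5 − w) = (1/(5)) · 1/(1 − w/(5)) = Σ_{n≥0} w^n / (5)^(n+1).
So c_n = 1/(5)^(n+1):
  c_0 = 1/(5)^1 = 1/5.
  c_1 = 1/(5)^2 = 1/25.
  c_2 = 1/(5)^3 = 1/125.
  c_3 = 1/(5)^4 = 1/625.
The series is valid for |w/d| < 1, i.e. |z − z₀| < |d|.
Radius of convergence: R = |-4 − z₀| = |5| = 5 (distance from z₀ to the singularity z = -4).

c_0 = 1/5, c_1 = 1/25, c_2 = 1/125, c_3 = 1/625; R = 5.


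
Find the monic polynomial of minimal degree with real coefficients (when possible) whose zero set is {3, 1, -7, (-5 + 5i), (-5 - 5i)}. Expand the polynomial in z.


The polynomial is p(z) = ∏_{α ∈ S} (z − α), where S = {3, 1, -7, (-5 + 5i), (-5 - 5i)}.
Expanding the product yields: p(z) = z^5 + 13·z^4 + 55·z^3 -79·z^2 -1040·z + 1050.
Note conjugate pairs combine to real quadratics: (z − (-5+5i))(z − (-5−5i)) = z² + 10z + 50.
The resulting polynomial has degree 5 and real coefficients as required.

p(z) = z^5 + 13·z^4 + 55·z^3 -79·z^2 -1040·z + 1050.


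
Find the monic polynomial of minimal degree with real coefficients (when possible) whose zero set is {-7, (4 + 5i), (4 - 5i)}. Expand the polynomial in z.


The polynomial is p(z) = ∏_{α ∈ S} (z − α), where S = {-7, (4 + 5i), (4 - 5i)}.
Expanding the product yields: p(z) = z^3 -z^2 -15·z + 287.
Note conjugate pairs combine to real quadratics: (z − (4+5i))(z − (4−5i)) = z² − 8z + 41.
The resulting polynomial has degree 3 and real coefficients as required.

p(z) = z^3 -z^2 -15·z + 287.


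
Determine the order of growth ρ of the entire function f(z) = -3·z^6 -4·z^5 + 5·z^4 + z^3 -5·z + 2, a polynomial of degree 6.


|f(z)| ≤ Σ|c_k|·r^k = O(r^6) as r → ∞. Polynomial growth is O(e^{r^ε}) for every ε > 0 (since r^6/e^{r^ε} → 0), so ρ ≤ ε for all ε > 0, i.e. ρ = 0. Every nonconstant polynomial has order 0.
Therefore ρ = 0.

Order ρ = 0.


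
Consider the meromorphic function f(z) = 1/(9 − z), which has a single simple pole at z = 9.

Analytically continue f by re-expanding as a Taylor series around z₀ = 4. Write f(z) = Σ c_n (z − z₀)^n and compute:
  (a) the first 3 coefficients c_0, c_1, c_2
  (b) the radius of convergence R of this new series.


Let w = z − z₀, so z = z₀ + w.
Then 9 − z = 9 − (z₀ + w) = (9 − z₀) − w = 5 − w.
f(z) = 1/(5 − w) = (1/(5)) · 1/(1 − w/(5)) = Σ_{n≥0} w^n / (5)^(n+1).
So c_n = 1/(5)^(n+1):
  c_0 = 1/(5)^1 = 1/5.
  c_1 = 1/(5)^2 = 1/25.
  c_2 = 1/(5)^3 = 1/125.
The series is valid for |w/d| < 1, i.e. |z − z₀| < |d|.
Radius of convergence: R = |9 − z₀| = |5| = 5 (distance from z₀ to the singularity z = 9).

c_0 = 1/5, c_1 = 1/25, c_2 = 1/125; R = 5.


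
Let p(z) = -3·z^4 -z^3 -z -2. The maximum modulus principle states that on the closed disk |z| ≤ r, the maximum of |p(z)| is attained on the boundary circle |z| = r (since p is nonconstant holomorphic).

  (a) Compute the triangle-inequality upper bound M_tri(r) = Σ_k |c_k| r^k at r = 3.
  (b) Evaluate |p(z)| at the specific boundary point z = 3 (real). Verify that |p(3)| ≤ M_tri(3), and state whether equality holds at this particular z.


Coefficients: c_0 = -2, c_1 = -1, c_2 = 0, c_3 = -1, c_4 = -3. Radius r = 3.
Part (a). Triangle bound: M_tri(r) = Σ_k |c_k| r^k
  = |-2|·3^0 + |-1|·3^1 + |0|·3^2 + |-1|·3^3 + |-3|·3^4
  = 2 + 3 + 0 + 27 + 243 = 275.
This bounds M(r) := max_{|z|=r} |p(z)| from above; equality holds iff all terms c_k z^k can be made to align in phase at a single z on |z|=r.
Part (b). At z = 3 (real, on the circle |z| = r):
  p(3) = (-2)·3^0 + (-1)·3^1 + (0)·3^2 + (-1)·3^3 + (-3)·3^4 = -275.
  |p(3)| = 275.
Since all nonzero coefficients share the same sign, |p(3)| = 275 = M_tri(3); the triangle bound is attained at z = 3, so in fact M(r) = 275.

M_tri(3) = 275; |p(3)| = 275; equality at z=3: yes.


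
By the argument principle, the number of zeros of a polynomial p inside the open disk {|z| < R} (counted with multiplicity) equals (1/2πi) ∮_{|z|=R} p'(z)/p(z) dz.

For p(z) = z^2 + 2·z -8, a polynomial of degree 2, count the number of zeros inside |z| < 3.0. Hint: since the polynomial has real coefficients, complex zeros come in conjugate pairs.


The zeros of p are: -4, 2.
Their magnitudes are: 4, 2.
Zeros with |z| < R = 3.0: 2.
Count = 1.
By the argument principle, (1/2πi) ∮_{|z|=R} p'(z)/p(z) dz equals exactly this count.

Number of zeros inside |z| < 3.0: 1.


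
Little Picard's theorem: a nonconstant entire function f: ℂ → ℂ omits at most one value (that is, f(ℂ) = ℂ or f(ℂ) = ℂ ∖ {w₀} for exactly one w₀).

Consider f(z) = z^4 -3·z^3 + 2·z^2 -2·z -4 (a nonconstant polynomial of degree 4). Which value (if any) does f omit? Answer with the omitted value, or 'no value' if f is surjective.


Little Picard bounds the complement of f(ℂ) to at most one point.
For every w ∈ ℂ, the equation p(z) − w = 0 is a nonconstant polynomial in z and hence has at least one root by the fundamental theorem of algebra. So p is surjective onto ℂ, omitting no value.

Omitted value: no value.


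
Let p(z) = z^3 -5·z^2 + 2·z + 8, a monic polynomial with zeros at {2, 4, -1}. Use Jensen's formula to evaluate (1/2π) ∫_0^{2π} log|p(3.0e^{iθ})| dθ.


Zeros: -1, 2, 4; r = 3.0.
Inside |z| < r: -1, 2. Outside (|z| ≥ r): 4.
p(0) = 8, so log|p(0)| = log(8) = 2.0794.
Apply Jensen: I(r) = log|p(0)| + Σ_k log(r/|z_k|), summed over zeros inside |z| < r.
  log(r/|z_k|) for z_k = 2: log(3.0/2) = 0.4055
  log(r/|z_k|) for z_k = -1: log(3.0/1) = 1.0986
  Outside zeros (4) contribute nothing to the Jensen sum.
Sum over inside zeros: 1.5041.
I(r) = log|p(0)| + (inside sum) = 2.0794 + 1.5041 = 3.5835.
Note: since some zeros are outside |z| ≤ r, the simplified n·log(r) form does NOT apply — only the inside zeros contribute.

I(r) ≈ 3.5835.


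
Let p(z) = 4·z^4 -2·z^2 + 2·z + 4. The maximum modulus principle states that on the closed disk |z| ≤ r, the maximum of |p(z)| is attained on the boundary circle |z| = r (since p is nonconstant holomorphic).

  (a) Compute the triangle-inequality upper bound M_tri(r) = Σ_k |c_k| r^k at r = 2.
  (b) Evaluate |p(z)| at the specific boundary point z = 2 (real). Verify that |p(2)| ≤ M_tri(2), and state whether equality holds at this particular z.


Coefficients: c_0 = 4, c_1 = 2, c_2 = -2, c_3 = 0, c_4 = 4. Radius r = 2.
Part (a). Triangle bound: M_tri(r) = Σ_k |c_k| r^k
  = |4|·2^0 + |2|·2^1 + |-2|·2^2 + |0|·2^3 + |4|·2^4
  = 4 + 4 + 8 + 0 + 64 = 80.
This bounds M(r) := max_{|z|=r} |p(z)| from above; equality holds iff all terms c_k z^k can be made to align in phase at a single z on |z|=r.
Part (b). At z = 2 (real, on the circle |z| = r):
  p(2) = (4)·2^0 + (2)·2^1 + (-2)·2^2 + (0)·2^3 + (4)·2^4 = 64.
  |p(2)| = 64.
Check: |p(2)| = 64 ≤ 80 = M_tri(2). ✓ Equality does not hold at z = 2 (the coefficients have mixed signs, so the terms do not all align in phase there).

M_tri(2) = 80; |p(2)| = 64; equality at z=2: no.


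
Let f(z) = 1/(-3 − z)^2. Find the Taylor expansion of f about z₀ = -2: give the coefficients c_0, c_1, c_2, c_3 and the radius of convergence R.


Let w = z − z₀, so z = z₀ + w.
Then -3 − z = -3 − (z₀ + w) = (-3 − z₀) − w = -1 − w.
f(z) = 1/(-1 − w)^2 = (1/(-1)^2) · (1 − w/(-1))^{−2}.
By the binomial series (1−u)^{−2} = Σ_{n≥0} C(n+1, 1) u^n for |u|<1, with u = w/(-1):
  c_n = C(n+1, 1) / (-1)^(n+2).
  c_0 = 1/(-1)^2 = 1.
  c_1 = 2/(-1)^3 = -2.
  c_2 = 3/(-1)^4 = 3.
  c_3 = 4/(-1)^5 = -4.
The series is valid for |w/d| < 1, i.e. |z − z₀| < |d|.
Radius of convergence: R = |-3 − z₀| = |-1| = 1 (distance from z₀ to the singularity z = -3).

c_0 = 1, c_1 = -2, c_2 = 3, c_3 = -4; R = 1.


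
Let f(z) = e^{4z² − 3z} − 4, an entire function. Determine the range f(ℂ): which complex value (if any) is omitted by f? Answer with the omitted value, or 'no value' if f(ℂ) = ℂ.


Little Picard bounds the complement of f(ℂ) to at most one point.
The exponent g(z) = 4z² − 3z is a nonconstant polynomial, hence surjective onto ℂ. So e^{g(z)} takes every value in {e^w : w ∈ ℂ} = ℂ ∖ {0}. Adding -4 shifts the range to ℂ ∖ {-4}. f omits exactly -4.

Omitted value: -4.


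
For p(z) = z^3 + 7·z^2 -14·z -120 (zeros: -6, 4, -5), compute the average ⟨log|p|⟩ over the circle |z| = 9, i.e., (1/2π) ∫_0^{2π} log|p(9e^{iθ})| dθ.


Zeros: -6, -5, 4; r = 9.
Inside |z| < r: -6, -5, 4. Outside (|z| ≥ r): ∅.
p(0) = -120, so log|p(0)| = log(120) = 4.7875.
Apply Jensen: I(r) = log|p(0)| + Σ_k log(r/|z_k|), summed over zeros inside |z| < r.
  log(r/|z_k|) for z_k = -6: log(9/6) = 0.4055
  log(r/|z_k|) for z_k = 4: log(9/4) = 0.8109
  log(r/|z_k|) for z_k = -5: log(9/5) = 0.5878
Sum over inside zeros: 1.8042.
I(r) = log|p(0)| + (inside sum) = 4.7875 + 1.8042 = 6.5917.
Closed form (all zeros inside, monic): I(r) = n·log(r) = 3·log(9) = 6.5917. ✓

I(r) ≈ 6.5917.


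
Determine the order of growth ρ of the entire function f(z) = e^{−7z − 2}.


|e^{−7z − 2}| = e^{Re(-7·z) + -2} ≤ e^{7|z|^1 + -2} = e^{7r^1 + -2} on |z| = r, so ρ ≤ 1. Choosing z on |z|=r so that -7·z is real positive (always possible by picking arg z appropriately) gives |f(z)| = e^{7r^1 + -2}, matching the bound. The additive constant -2 does not affect log log M(r) ~ 1·log r. Hence ρ = 1.
Therefore ρ = 1.

Order ρ = 1.


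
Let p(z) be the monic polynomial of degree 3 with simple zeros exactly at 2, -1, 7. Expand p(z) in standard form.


The polynomial is p(z) = ∏_{α ∈ S} (z − α), where S = {2, -1, 7}.
Expanding the product yields: p(z) = z^3 -8·z^2 + 5·z + 14.
The resulting polynomial has degree 3 and real coefficients as required.

p(z) = z^3 -8·z^2 + 5·z + 14.


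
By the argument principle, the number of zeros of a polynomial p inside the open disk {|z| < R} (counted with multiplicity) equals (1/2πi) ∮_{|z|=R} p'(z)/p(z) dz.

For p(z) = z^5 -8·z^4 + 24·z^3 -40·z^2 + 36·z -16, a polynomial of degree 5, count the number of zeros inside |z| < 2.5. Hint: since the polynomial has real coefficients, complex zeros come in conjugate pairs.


The zeros of p are: (1 + 1i), (1 - 1i), (1 + 1i), (1 - 1i), 4.
Their magnitudes are: 1.414, 1.414, 1.414, 1.414, 4.
Zeros with |z| < R = 2.5: (1 + 1i), (1 - 1i), (1 + 1i), (1 - 1i).
Count = 4.
By the argument principle, (1/2πi) ∮_{|z|=R} p'(z)/p(z) dz equals exactly this count.

Number of zeros inside |z| < 2.5: 4.


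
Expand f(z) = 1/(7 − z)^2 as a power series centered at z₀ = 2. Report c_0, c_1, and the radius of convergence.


Let w = z − z₀, so z = z₀ + w.
Then 7 − z = 7 − (z₀ + w) = (7 − z₀) − w = 5 − w.
f(z) = 1/(5 − w)^2 = (1/(5)^2) · (1 − w/(5))^{−2}.
By the binomial series (1−u)^{−2} = Σ_{n≥0} C(n+1, 1) u^n for |u|<1, with u = w/(5):
  c_n = C(n+1, 1) / (5)^(n+2).
  c_0 = 1/(5)^2 = 1/25.
  c_1 = 2/(5)^3 = 2/125.
The series is valid for |w/d| < 1, i.e. |z − z₀| < |d|.
Radius of convergence: R = |7 − z₀| = |5| = 5 (distance from z₀ to the singularity z = 7).

c_0 = 1/25, c_1 = 2/125; R = 5.


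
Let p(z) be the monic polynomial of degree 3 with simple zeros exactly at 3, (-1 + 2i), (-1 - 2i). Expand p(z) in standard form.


The polynomial is p(z) = ∏_{α ∈ S} (z − α), where S = {3, (-1 + 2i), (-1 - 2i)}.
Expanding the product yields: p(z) = z^3 -z^2 -z -15.
Note conjugate pairs combine to real quadratics: (z − (-1+2i))(z − (-1−2i)) = z² + 2z + 5.
The resulting polynomial has degree 3 and real coefficients as required.

p(z) = z^3 -z^2 -z -15.


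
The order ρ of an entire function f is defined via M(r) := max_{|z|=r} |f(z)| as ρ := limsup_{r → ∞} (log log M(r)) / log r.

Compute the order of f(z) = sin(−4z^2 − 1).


Write sin(w) = (e^{iw} ± e^{−iw})/(2 or 2i), so |sin(w)| ≤ e^{|w|}. With w = −4z^2 − 1, |w| ≤ 4r^2 + 1 on |z|=r, giving M(r) ≤ e^{4r^2 + 1} and ρ ≤ 2. For the lower bound, choose z on |z|=r with -4z^2 purely imaginary of modulus 4r^2; then |sin(−4z^2 − 1)| grows like e^{4r^2}/2, so ρ ≥ 2. Hence ρ = 2.
Therefore ρ = 2.

Order ρ = 2.


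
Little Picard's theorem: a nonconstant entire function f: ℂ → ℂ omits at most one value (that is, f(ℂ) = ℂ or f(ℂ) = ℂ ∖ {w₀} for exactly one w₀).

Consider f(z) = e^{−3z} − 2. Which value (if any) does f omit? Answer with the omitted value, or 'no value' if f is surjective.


Little Picard bounds the complement of f(ℂ) to at most one point.
e^{−3z} is never zero on ℂ, so 1·e^{−3z} takes every value in ℂ ∖ {0}. Adding -2 shifts the range to ℂ ∖ {-2}. Thus f omits exactly the value -2.

Omitted value: -2.


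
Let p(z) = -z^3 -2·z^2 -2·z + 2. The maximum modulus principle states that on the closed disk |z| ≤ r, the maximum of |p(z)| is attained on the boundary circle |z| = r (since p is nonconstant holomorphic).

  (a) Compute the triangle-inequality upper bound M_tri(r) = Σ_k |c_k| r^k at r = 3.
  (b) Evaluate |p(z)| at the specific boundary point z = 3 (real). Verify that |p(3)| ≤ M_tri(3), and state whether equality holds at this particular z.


Coefficients: c_0 = 2, c_1 = -2, c_2 = -2, c_3 = -1. Radius r = 3.
Part (a). Triangle bound: M_tri(r) = Σ_k |c_k| r^k
  = |2|·3^0 + |-2|·3^1 + |-2|·3^2 + |-1|·3^3
  = 2 + 6 + 18 + 27 = 53.
This bounds M(r) := max_{|z|=r} |p(z)| from above; equality holds iff all terms c_k z^k can be made to align in phase at a single z on |z|=r.
Part (b). At z = 3 (real, on the circle |z| = r):
  p(3) = (2)·3^0 + (-2)·3^1 + (-2)·3^2 + (-1)·3^3 = -49.
  |p(3)| = 49.
Check: |p(3)| = 49 ≤ 53 = M_tri(3). ✓ Equality does not hold at z = 3 (the coefficients have mixed signs, so the terms do not all align in phase there).

M_tri(3) = 53; |p(3)| = 49; equality at z=3: no.


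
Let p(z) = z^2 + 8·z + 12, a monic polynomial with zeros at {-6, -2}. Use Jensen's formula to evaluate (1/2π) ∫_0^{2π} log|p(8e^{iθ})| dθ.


Zeros: -6, -2; r = 8.
Inside |z| < r: -6, -2. Outside (|z| ≥ r): ∅.
p(0) = 12, so log|p(0)| = log(12) = 2.4849.
Apply Jensen: I(r) = log|p(0)| + Σ_k log(r/|z_k|), summed over zeros inside |z| < r.
  log(r/|z_k|) for z_k = -6: log(8/6) = 0.2877
  log(r/|z_k|) for z_k = -2: log(8/2) = 1.3863
Sum over inside zeros: 1.6740.
I(r) = log|p(0)| + (inside sum) = 2.4849 + 1.6740 = 4.1589.
Closed form (all zeros inside, monic): I(r) = n·log(r) = 2·log(8) = 4.1589. ✓

I(r) ≈ 4.1589.


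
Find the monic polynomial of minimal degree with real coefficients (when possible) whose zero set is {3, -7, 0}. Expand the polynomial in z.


The polynomial is p(z) = ∏_{α ∈ S} (z − α), where S = {3, -7, 0}.
Expanding the product yields: p(z) = z^3 + 4·z^2 -21·z.
The resulting polynomial has degree 3 and real coefficients as required.

p(z) = z^3 + 4·z^2 -21·z.


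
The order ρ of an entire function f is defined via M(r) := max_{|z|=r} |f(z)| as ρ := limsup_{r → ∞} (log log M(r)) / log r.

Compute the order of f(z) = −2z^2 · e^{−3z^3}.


M(r) = max_{|z|=r} |-2|·|z|^2·|e^{−3z^3}| = 2·r^2 · e^{3r^3} (the factors attain their maxima compatibly on |z|=r). Then log M(r) = log 2 + 2·log r + 3r^3, dominated by the last term, so log log M(r) ~ 3·log r. The polynomial factor -2z^2 contributes only a log r term and does not affect the order. ρ = 3.
Therefore ρ = 3.

Order ρ = 3.


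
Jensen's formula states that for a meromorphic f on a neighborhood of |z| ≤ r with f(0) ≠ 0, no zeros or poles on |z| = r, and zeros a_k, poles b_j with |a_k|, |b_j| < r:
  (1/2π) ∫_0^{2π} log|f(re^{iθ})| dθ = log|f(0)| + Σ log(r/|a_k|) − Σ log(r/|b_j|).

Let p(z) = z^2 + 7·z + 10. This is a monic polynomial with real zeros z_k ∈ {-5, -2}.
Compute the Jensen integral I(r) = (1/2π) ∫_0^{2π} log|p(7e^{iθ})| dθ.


Zeros: -5, -2; r = 7.
Inside |z| < r: -5, -2. Outside (|z| ≥ r): ∅.
p(0) = 10, so log|p(0)| = log(10) = 2.3026.
Apply Jensen: I(r) = log|p(0)| + Σ_k log(r/|z_k|), summed over zeros inside |z| < r.
  log(r/|z_k|) for z_k = -5: log(7/5) = 0.3365
  log(r/|z_k|) for z_k = -2: log(7/2) = 1.2528
Sum over inside zeros: 1.5892.
I(r) = log|p(0)| + (inside sum) = 2.3026 + 1.5892 = 3.8918.
Closed form (all zeros inside, monic): I(r) = n·log(r) = 2·log(7) = 3.8918. ✓

I(r) ≈ 3.8918.


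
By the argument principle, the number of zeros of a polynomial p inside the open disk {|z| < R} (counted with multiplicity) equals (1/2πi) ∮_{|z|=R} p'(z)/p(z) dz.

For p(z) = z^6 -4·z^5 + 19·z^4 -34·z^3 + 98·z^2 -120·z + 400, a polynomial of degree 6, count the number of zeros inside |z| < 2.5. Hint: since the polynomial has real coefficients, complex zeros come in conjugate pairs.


The zeros of p are: (-1 + 2i), (-1 - 2i), (1 + 3i), (1 - 3i), (2 + 2i), (2 - 2i).
Their magnitudes are: 2.236, 2.236, 3.162, 3.162, 2.828, 2.828.
Zeros with |z| < R = 2.5: (-1 + 2i), (-1 - 2i).
Count = 2.
By the argument principle, (1/2πi) ∮_{|z|=R} p'(z)/p(z) dz equals exactly this count.

Number of zeros inside |z| < 2.5: 2.


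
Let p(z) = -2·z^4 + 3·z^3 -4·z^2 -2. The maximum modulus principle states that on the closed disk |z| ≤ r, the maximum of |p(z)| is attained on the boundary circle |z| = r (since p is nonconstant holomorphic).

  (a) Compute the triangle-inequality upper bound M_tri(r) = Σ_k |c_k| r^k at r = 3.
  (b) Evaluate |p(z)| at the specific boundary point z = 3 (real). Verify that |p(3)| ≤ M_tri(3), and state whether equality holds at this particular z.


Coefficients: c_0 = -2, c_1 = 0, c_2 = -4, c_3 = 3, c_4 = -2. Radius r = 3.
Part (a). Triangle bound: M_tri(r) = Σ_k |c_k| r^k
  = |-2|·3^0 + |0|·3^1 + |-4|·3^2 + |3|·3^3 + |-2|·3^4
  = 2 + 0 + 36 + 81 + 162 = 281.
This bounds M(r) := max_{|z|=r} |p(z)| from above; equality holds iff all terms c_k z^k can be made to align in phase at a single z on |z|=r.
Part (b). At z = 3 (real, on the circle |z| = r):
  p(3) = (-2)·3^0 + (0)·3^1 + (-4)·3^2 + (3)·3^3 + (-2)·3^4 = -119.
  |p(3)| = 119.
Check: |p(3)| = 119 ≤ 281 = M_tri(3). ✓ Equality does not hold at z = 3 (the coefficients have mixed signs, so the terms do not all align in phase there).

M_tri(3) = 281; |p(3)| = 119; equality at z=3: no.


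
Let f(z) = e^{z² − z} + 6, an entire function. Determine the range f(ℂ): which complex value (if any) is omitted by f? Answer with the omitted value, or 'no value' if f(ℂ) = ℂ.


Little Picard bounds the complement of f(ℂ) to at most one point.
The exponent g(z) = z² − z is a nonconstant polynomial, hence surjective onto ℂ. So e^{g(z)} takes every value in {e^w : w ∈ ℂ} = ℂ ∖ {0}. Adding 6 shifts the range to ℂ ∖ {6}. f omits exactly 6.

Omitted value: 6.


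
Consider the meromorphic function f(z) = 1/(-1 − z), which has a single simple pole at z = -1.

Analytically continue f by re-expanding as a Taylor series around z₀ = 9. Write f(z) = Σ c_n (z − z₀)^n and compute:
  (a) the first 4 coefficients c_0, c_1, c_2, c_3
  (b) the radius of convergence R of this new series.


Let w = z − z₀, so z = z₀ + w.
Then -1 − z = -1 − (z₀ + w) = (-1 − z₀) − w = -10 − w.
f(z) = 1/(-10 − w) = (1/(-10)) · 1/(1 − w/(-10)) = Σ_{n≥0} w^n / (-10)^(n+1).
So c_n = 1/(-10)^(n+1):
  c_0 = 1/(-10)^1 = -1/10.
  c_1 = 1/(-10)^2 = 1/100.
  c_2 = 1/(-10)^3 = -1/1000.
  c_3 = 1/(-10)^4 = 1/10000.
The series is valid for |w/d| < 1, i.e. |z − z₀| < |d|.
Radius of convergence: R = |-1 − z₀| = |-10| = 10 (distance from z₀ to the singularity z = -1).

c_0 = -1/10, c_1 = 1/100, c_2 = -1/1000, c_3 = 1/10000; R = 10.


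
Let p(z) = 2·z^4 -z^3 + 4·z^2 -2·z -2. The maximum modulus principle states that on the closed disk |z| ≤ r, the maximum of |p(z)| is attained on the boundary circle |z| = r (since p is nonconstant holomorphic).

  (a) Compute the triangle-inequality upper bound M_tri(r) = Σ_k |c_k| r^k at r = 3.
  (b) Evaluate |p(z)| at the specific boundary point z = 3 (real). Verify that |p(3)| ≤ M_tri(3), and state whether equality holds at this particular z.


Coefficients: c_0 = -2, c_1 = -2, c_2 = 4, c_3 = -1, c_4 = 2. Radius r = 3.
Part (a). Triangle bound: M_tri(r) = Σ_k |c_k| r^k
  = |-2|·3^0 + |-2|·3^1 + |4|·3^2 + |-1|·3^3 + |2|·3^4
  = 2 + 6 + 36 + 27 + 162 = 233.
This bounds M(r) := max_{|z|=r} |p(z)| from above; equality holds iff all terms c_k z^k can be made to align in phase at a single z on |z|=r.
Part (b). At z = 3 (real, on the circle |z| = r):
  p(3) = (-2)·3^0 + (-2)·3^1 + (4)·3^2 + (-1)·3^3 + (2)·3^4 = 163.
  |p(3)| = 163.
Check: |p(3)| = 163 ≤ 233 = M_tri(3). ✓ Equality does not hold at z = 3 (the coefficients have mixed signs, so the terms do not all align in phase there).

M_tri(3) = 233; |p(3)| = 163; equality at z=3: no.


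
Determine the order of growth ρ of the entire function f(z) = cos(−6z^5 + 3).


Write cos(w) = (e^{iw} ± e^{−iw})/(2 or 2i), so |cos(w)| ≤ e^{|w|}. With w = −6z^5 + 3, |w| ≤ 6r^5 + 3 on |z|=r, giving M(r) ≤ e^{6r^5 + 3} and ρ ≤ 5. For the lower bound, choose z on |z|=r with -6z^5 purely imaginary of modulus 6r^5; then |cos(−6z^5 + 3)| grows like e^{6r^5}/2, so ρ ≥ 5. Hence ρ = 5.
Therefore ρ = 5.

Order ρ = 5.


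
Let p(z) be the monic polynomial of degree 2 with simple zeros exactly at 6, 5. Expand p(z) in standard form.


The polynomial is p(z) = ∏_{α ∈ S} (z − α), where S = {6, 5}.
Expanding the product yields: p(z) = z^2 -11·z + 30.
The resulting polynomial has degree 2 and real coefficients as required.

p(z) = z^2 -11·z + 30.


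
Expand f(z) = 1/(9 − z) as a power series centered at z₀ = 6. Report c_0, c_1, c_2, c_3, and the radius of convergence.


Let w = z − z₀, so z = z₀ + w.
Then 9 − z = 9 − (z₀ + w) = (9 − z₀) − w = 3 − w.
f(z) = 1/(3 − w) = (1/(3)) · 1/(1 − w/(3)) = Σ_{n≥0} w^n / (3)^(n+1).
So c_n = 1/(3)^(n+1):
  c_0 = 1/(3)^1 = 1/3.
  c_1 = 1/(3)^2 = 1/9.
  c_2 = 1/(3)^3 = 1/27.
  c_3 = 1/(3)^4 = 1/81.
The series is valid for |w/d| < 1, i.e. |z − z₀| < |d|.
Radius of convergence: R = |9 − z₀| = |3| = 3 (distance from z₀ to the singularity z = 9).

c_0 = 1/3, c_1 = 1/9, c_2 = 1/27, c_3 = 1/81; R = 3.


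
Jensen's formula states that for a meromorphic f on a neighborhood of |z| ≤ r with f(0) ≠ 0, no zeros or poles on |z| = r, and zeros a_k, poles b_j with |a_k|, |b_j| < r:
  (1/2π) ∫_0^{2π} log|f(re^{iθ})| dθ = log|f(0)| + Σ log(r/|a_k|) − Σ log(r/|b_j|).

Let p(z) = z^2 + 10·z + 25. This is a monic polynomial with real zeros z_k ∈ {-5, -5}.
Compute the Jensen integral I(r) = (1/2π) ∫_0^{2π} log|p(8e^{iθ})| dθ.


Zeros: -5, -5; r = 8.
Inside |z| < r: -5, -5. Outside (|z| ≥ r): ∅.
p(0) = 25, so log|p(0)| = log(25) = 3.2189.
Apply Jensen: I(r) = log|p(0)| + Σ_k log(r/|z_k|), summed over zeros inside |z| < r.
  log(r/|z_k|) for z_k = -5: log(8/5) = 0.4700
  log(r/|z_k|) for z_k = -5: log(8/5) = 0.4700
Sum over inside zeros: 0.9400.
I(r) = log|p(0)| + (inside sum) = 3.2189 + 0.9400 = 4.1589.
Closed form (all zeros inside, monic): I(r) = n·log(r) = 2·log(8) = 4.1589. ✓

I(r) ≈ 4.1589.


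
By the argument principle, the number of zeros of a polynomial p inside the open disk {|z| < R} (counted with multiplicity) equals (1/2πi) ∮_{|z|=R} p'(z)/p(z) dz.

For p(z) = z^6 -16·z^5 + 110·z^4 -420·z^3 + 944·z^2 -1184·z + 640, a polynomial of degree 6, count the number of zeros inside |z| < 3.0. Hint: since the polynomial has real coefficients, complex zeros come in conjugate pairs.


The zeros of p are: (3 + 1i), (3 - 1i), 2, (2 + 2i), (2 - 2i), 4.
Their magnitudes are: 3.162, 3.162, 2, 2.828, 2.828, 4.
Zeros with |z| < R = 3.0: 2, (2 + 2i), (2 - 2i).
Count = 3.
By the argument principle, (1/2πi) ∮_{|z|=R} p'(z)/p(z) dz equals exactly this count.

Number of zeros inside |z| < 3.0: 3.


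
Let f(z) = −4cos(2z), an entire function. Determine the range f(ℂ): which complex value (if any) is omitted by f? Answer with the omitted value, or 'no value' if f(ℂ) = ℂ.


Little Picard bounds the complement of f(ℂ) to at most one point.
cos is entire and surjective onto ℂ: for every w ∈ ℂ, cos(ζ) = w has a solution ζ ∈ ℂ (e.g., via the complex inverse arccos). With ζ = 2z this gives z = ζ/(2). Then -4·cos(2z) takes every value in -4·ℂ = ℂ, and adding 0 is a bijection of ℂ. So f is surjective and omits no value. (Note: only on the real line is cos bounded by [−1, 1].)

Omitted value: no value.


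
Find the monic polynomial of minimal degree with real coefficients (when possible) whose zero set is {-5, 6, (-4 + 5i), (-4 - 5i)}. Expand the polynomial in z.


The polynomial is p(z) = ∏_{α ∈ S} (z − α), where S = {-5, 6, (-4 + 5i), (-4 - 5i)}.
Expanding the product yields: p(z) = z^4 + 7·z^3 + 3·z^2 -281·z -1230.
Note conjugate pairs combine to real quadratics: (z − (-4+5i))(z − (-4−5i)) = z² + 8z + 41.
The resulting polynomial has degree 4 and real coefficients as required.

p(z) = z^4 + 7·z^3 + 3·z^2 -281·z -1230.


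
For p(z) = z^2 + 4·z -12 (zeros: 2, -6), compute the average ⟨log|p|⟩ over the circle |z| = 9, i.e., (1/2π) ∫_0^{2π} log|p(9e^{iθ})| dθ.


Zeros: -6, 2; r = 9.
Inside |z| < r: -6, 2. Outside (|z| ≥ r): ∅.
p(0) = -12, so log|p(0)| = log(12) = 2.4849.
Apply Jensen: I(r) = log|p(0)| + Σ_k log(r/|z_k|), summed over zeros inside |z| < r.
  log(r/|z_k|) for z_k = 2: log(9/2) = 1.5041
  log(r/|z_k|) for z_k = -6: log(9/6) = 0.4055
Sum over inside zeros: 1.9095.
I(r) = log|p(0)| + (inside sum) = 2.4849 + 1.9095 = 4.3944.
Closed form (all zeros inside, monic): I(r) = n·log(r) = 2·log(9) = 4.3944. ✓

I(r) ≈ 4.3944.


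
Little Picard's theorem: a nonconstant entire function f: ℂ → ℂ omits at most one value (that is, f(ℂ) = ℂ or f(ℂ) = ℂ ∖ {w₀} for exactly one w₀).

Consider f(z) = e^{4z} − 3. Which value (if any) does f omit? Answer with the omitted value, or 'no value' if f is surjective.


Little Picard bounds the complement of f(ℂ) to at most one point.
e^{4z} is never zero on ℂ, so 1·e^{4z} takes every value in ℂ ∖ {0}. Adding -3 shifts the range to ℂ ∖ {-3}. Thus f omits exactly the value -3.

Omitted value: -3.


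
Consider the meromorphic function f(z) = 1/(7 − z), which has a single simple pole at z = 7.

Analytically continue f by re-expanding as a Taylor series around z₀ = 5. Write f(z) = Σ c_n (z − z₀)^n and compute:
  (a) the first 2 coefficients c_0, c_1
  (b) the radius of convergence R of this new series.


Let w = z − z₀, so z = z₀ + w.
Then 7 − z = 7 − (z₀ + w) = (7 − z₀) − w = 2 − w.
f(z) = 1/(2 − w) = (1/(2)) · 1/(1 − w/(2)) = Σ_{n≥0} w^n / (2)^(n+1).
So c_n = 1/(2)^(n+1):
  c_0 = 1/(2)^1 = 1/2.
  c_1 = 1/(2)^2 = 1/4.
The series is valid for |w/d| < 1, i.e. |z − z₀| < |d|.
Radius of convergence: R = |7 − z₀| = |2| = 2 (distance from z₀ to the singularity z = 7).

c_0 = 1/2, c_1 = 1/4; R = 2.


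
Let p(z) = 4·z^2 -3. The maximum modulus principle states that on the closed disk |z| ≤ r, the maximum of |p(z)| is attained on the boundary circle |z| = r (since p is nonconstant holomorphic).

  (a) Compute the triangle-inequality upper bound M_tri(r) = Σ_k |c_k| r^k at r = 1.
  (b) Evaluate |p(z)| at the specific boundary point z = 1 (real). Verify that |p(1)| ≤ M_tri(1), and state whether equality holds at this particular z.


Coefficients: c_0 = -3, c_1 = 0, c_2 = 4. Radius r = 1.
Part (a). Triangle bound: M_tri(r) = Σ_k |c_k| r^k
  = |-3|·1^0 + |0|·1^1 + |4|·1^2
  = 3 + 0 + 4 = 7.
This bounds M(r) := max_{|z|=r} |p(z)| from above; equality holds iff all terms c_k z^k can be made to align in phase at a single z on |z|=r.
Part (b). At z = 1 (real, on the circle |z| = r):
  p(1) = (-3)·1^0 + (0)·1^1 + (4)·1^2 = 1.
  |p(1)| = 1.
Check: |p(1)| = 1 ≤ 7 = M_tri(1). ✓ Equality does not hold at z = 1 (the coefficients have mixed signs, so the terms do not all align in phase there).

M_tri(1) = 7; |p(1)| = 1; equality at z=1: no.


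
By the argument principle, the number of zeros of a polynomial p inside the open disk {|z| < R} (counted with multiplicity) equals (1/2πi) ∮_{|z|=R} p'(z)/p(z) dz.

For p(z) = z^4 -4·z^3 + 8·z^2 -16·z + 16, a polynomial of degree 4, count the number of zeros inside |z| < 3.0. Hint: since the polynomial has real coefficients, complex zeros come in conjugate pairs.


The zeros of p are: 2, 2, (0 + 2i), (0 - 2i).
Their magnitudes are: 2, 2, 2, 2.
Zeros with |z| < R = 3.0: 2, 2, (0 + 2i), (0 - 2i).
Count = 4.
By the argument principle, (1/2πi) ∮_{|z|=R} p'(z)/p(z) dz equals exactly this count.

Number of zeros inside |z| < 3.0: 4.


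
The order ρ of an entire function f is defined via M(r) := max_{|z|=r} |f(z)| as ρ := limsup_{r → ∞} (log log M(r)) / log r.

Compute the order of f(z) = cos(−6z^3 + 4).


Write cos(w) = (e^{iw} ± e^{−iw})/(2 or 2i), so |cos(w)| ≤ e^{|w|}. With w = −6z^3 + 4, |w| ≤ 6r^3 + 4 on |z|=r, giving M(r) ≤ e^{6r^3 + 4} and ρ ≤ 3. For the lower bound, choose z on |z|=r with -6z^3 purely imaginary of modulus 6r^3; then |cos(−6z^3 + 4)| grows like e^{6r^3}/2, so ρ ≥ 3. Hence ρ = 3.
Therefore ρ = 3.

Order ρ = 3.


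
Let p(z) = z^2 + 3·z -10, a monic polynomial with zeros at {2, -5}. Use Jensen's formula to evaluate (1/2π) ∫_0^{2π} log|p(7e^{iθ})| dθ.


Zeros: -5, 2; r = 7.
Inside |z| < r: -5, 2. Outside (|z| ≥ r): ∅.
p(0) = -10, so log|p(0)| = log(10) = 2.3026.
Apply Jensen: I(r) = log|p(0)| + Σ_k log(r/|z_k|), summed over zeros inside |z| < r.
  log(r/|z_k|) for z_k = 2: log(7/2) = 1.2528
  log(r/|z_k|) for z_k = -5: log(7/5) = 0.3365
Sum over inside zeros: 1.5892.
I(r) = log|p(0)| + (inside sum) = 2.3026 + 1.5892 = 3.8918.
Closed form (all zeros inside, monic): I(r) = n·log(r) = 2·log(7) = 3.8918. ✓

I(r) ≈ 3.8918.


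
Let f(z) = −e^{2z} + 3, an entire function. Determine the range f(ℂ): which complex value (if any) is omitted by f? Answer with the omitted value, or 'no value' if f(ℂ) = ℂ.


Little Picard bounds the complement of f(ℂ) to at most one point.
e^{2z} is never zero on ℂ, so -1·e^{2z} takes every value in ℂ ∖ {0}. Adding 3 shifts the range to ℂ ∖ {3}. Thus f omits exactly the value 3.

Omitted value: 3.


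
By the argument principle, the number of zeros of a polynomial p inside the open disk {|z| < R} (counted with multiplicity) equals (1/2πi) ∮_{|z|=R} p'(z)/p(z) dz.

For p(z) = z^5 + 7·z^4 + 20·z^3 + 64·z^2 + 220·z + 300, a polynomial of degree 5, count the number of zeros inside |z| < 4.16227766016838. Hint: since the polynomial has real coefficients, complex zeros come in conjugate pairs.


The zeros of p are: -3, (1 + 3i), (1 - 3i), (-3 + 1i), (-3 - 1i).
Their magnitudes are: 3, 3.162, 3.162, 3.162, 3.162.
Zeros with |z| < R = 4.16227766016838: -3, (1 + 3i), (1 - 3i), (-3 + 1i), (-3 - 1i).
Count = 5.
By the argument principle, (1/2πi) ∮_{|z|=R} p'(z)/p(z) dz equals exactly this count.

Number of zeros inside |z| < 4.16227766016838: 5.


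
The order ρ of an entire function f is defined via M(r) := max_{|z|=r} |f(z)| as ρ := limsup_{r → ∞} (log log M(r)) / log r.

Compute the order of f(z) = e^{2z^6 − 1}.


|e^{2z^6 − 1}| = e^{Re(2·z^6) + -1} ≤ e^{2|z|^6 + -1} = e^{2r^6 + -1} on |z| = r, so ρ ≤ 6. Choosing z on |z|=r so that 2·z^6 is real positive (always possible by picking arg z appropriately) gives |f(z)| = e^{2r^6 + -1}, matching the bound. The additive constant -1 does not affect log log M(r) ~ 6·log r. Hence ρ = 6.
Therefore ρ = 6.

Order ρ = 6.


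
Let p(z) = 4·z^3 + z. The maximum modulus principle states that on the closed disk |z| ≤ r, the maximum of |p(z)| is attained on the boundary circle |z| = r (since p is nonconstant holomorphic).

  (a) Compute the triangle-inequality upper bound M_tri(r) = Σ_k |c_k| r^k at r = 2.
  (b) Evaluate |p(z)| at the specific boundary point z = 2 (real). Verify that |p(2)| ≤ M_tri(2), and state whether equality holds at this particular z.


Coefficients: c_0 = 0, c_1 = 1, c_2 = 0, c_3 = 4. Radius r = 2.
Part (a). Triangle bound: M_tri(r) = Σ_k |c_k| r^k
  = |0|·2^0 + |1|·2^1 + |0|·2^2 + |4|·2^3
  = 0 + 2 + 0 + 32 = 34.
This bounds M(r) := max_{|z|=r} |p(z)| from above; equality holds iff all terms c_k z^k can be made to align in phase at a single z on |z|=r.
Part (b). At z = 2 (real, on the circle |z| = r):
  p(2) = (0)·2^0 + (1)·2^1 + (0)·2^2 + (4)·2^3 = 34.
  |p(2)| = 34.
Since all nonzero coefficients share the same sign, |p(2)| = 34 = M_tri(2); the triangle bound is attained at z = 2, so in fact M(r) = 34.

M_tri(2) = 34; |p(2)| = 34; equality at z=2: yes.


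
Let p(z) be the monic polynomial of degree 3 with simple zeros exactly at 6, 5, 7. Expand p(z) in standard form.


The polynomial is p(z) = ∏_{α ∈ S} (z − α), where S = {6, 5, 7}.
Expanding the product yields: p(z) = z^3 -18·z^2 + 107·z -210.
The resulting polynomial has degree 3 and real coefficients as required.

p(z) = z^3 -18·z^2 + 107·z -210.


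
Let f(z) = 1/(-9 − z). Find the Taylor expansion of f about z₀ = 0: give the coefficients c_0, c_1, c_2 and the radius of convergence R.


Let w = z − z₀, so z = z₀ + w.
Then -9 − z = -9 − (z₀ + w) = (-9 − z₀) − w = -9 − w.
f(z) = 1/(-9 − w) = (1/(-9)) · 1/(1 − w/(-9)) = Σ_{n≥0} w^n / (-9)^(n+1).
So c_n = 1/(-9)^(n+1):
  c_0 = 1/(-9)^1 = -1/9.
  c_1 = 1/(-9)^2 = 1/81.
  c_2 = 1/(-9)^3 = -1/729.
The series is valid for |w/d| < 1, i.e. |z − z₀| < |d|.
Radius of convergence: R = |-9 − z₀| = |-9| = 9 (distance from z₀ to the singularity z = -9).

c_0 = -1/9, c_1 = 1/81, c_2 = -1/729; R = 9.


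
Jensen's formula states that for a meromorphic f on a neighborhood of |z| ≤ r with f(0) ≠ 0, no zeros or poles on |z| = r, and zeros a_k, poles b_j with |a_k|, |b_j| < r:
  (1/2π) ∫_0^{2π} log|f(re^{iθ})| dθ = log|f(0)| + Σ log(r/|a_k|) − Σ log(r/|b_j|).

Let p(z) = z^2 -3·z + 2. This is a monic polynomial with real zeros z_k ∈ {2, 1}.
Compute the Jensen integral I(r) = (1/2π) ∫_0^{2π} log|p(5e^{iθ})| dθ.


Zeros: 1, 2; r = 5.
Inside |z| < r: 1, 2. Outside (|z| ≥ r): ∅.
p(0) = 2, so log|p(0)| = log(2) = 0.6931.
Apply Jensen: I(r) = log|p(0)| + Σ_k log(r/|z_k|), summed over zeros inside |z| < r.
  log(r/|z_k|) for z_k = 2: log(5/2) = 0.9163
  log(r/|z_k|) for z_k = 1: log(5/1) = 1.6094
Sum over inside zeros: 2.5257.
I(r) = log|p(0)| + (inside sum) = 0.6931 + 2.5257 = 3.2189.
Closed form (all zeros inside, monic): I(r) = n·log(r) = 2·log(5) = 3.2189. ✓

I(r) ≈ 3.2189.
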